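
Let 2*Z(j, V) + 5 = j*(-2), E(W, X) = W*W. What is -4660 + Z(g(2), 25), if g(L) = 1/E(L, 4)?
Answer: -18651/4 ≈ -4662.8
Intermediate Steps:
E(W, X) = W²
g(L) = L⁻² (g(L) = 1/(L²) = L⁻²)
Z(j, V) = -5/2 - j (Z(j, V) = -5/2 + (j*(-2))/2 = -5/2 + (-2*j)/2 = -5/2 - j)
-4660 + Z(g(2), 25) = -4660 + (-5/2 - 1/2²) = -4660 + (-5/2 - 1*¼) = -4660 + (-5/2 - ¼) = -4660 - 11/4 = -18651/4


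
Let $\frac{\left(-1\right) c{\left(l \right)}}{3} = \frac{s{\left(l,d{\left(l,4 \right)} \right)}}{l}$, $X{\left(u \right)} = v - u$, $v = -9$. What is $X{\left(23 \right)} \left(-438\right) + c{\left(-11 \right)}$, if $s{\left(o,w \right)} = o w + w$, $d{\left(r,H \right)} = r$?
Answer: $14046$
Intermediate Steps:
$s{\left(o,w \right)} = w + o w$
$X{\left(u \right)} = -9 - u$
$c{\left(l \right)} = -3 - 3 l$ ($c{\left(l \right)} = - 3 \frac{l \left(1 + l\right)}{l} = - 3 \left(1 + l\right) = -3 - 3 l$)
$X{\left(23 \right)} \left(-438\right) + c{\left(-11 \right)} = \left(-9 - 23\right) \left(-438\right) - -30 = \left(-9 - 23\right) \left(-438\right) + \left(-3 + 33\right) = \left(-32\right) \left(-438\right) + 30 = 14016 + 30 = 14046$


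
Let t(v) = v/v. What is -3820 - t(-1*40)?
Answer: -3821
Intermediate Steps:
t(v) = 1
-3820 - t(-1*40) = -3820 - 1*1 = -3820 - 1 = -3821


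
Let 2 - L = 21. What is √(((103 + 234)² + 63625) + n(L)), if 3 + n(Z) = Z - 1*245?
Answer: √176927 ≈ 420.63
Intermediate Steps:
L = -19 (L = 2 - 1*21 = 2 - 21 = -19)
n(Z) = -248 + Z (n(Z) = -3 + (Z - 1*245) = -3 + (Z - 245) = -3 + (-245 + Z) = -248 + Z)
√(((103 + 234)² + 63625) + n(L)) = √(((103 + 234)² + 63625) + (-248 - 19)) = √((337² + 63625) - 267) = √((113569 + 63625) - 267) = √(177194 - 267) = √176927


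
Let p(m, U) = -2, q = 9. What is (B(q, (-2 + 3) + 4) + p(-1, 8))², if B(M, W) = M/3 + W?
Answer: 36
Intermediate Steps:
B(M, W) = W + M/3 (B(M, W) = M*(⅓) + W = M/3 + W = W + M/3)
(B(q, (-2 + 3) + 4) + p(-1, 8))² = ((((-2 + 3) + 4) + (⅓)*9) - 2)² = (((1 + 4) + 3) - 2)² = ((5 + 3) - 2)² = (8 - 2)² = 6² = 36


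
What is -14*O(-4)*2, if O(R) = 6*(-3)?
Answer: 504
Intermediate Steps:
O(R) = -18
-14*O(-4)*2 = -14*(-18)*2 = 252*2 = 504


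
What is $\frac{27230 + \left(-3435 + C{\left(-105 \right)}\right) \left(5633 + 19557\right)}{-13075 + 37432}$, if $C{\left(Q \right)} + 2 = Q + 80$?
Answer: $- \frac{87180550}{24357} \approx -3579.3$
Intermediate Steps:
$C{\left(Q \right)} = 78 + Q$ ($C{\left(Q \right)} = -2 + \left(Q + 80\right) = -2 + \left(80 + Q\right) = 78 + Q$)
$\frac{27230 + \left(-3435 + C{\left(-105 \right)}\right) \left(5633 + 19557\right)}{-13075 + 37432} = \frac{27230 + \left(-3435 + \left(78 - 105\right)\right) \left(5633 + 19557\right)}{-13075 + 37432} = \frac{27230 + \left(-3435 - 27\right) 25190}{24357} = \left(27230 - 87207780\right) \frac{1}{24357} = \left(-87180550\right) \frac{1}{24357} = - \frac{87180550}{24357}$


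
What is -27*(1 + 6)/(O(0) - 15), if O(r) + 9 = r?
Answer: 63/8 ≈ 7.8750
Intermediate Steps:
O(r) = -9 + r
-27*(1 + 6)/(O(0) - 15) = -27*(1 + 6)/((-9 + 0) - 15) = -189/(-9 - 15) = -189/(-24) = -189*(-1)/24 = -27*(-7/24) = 63/8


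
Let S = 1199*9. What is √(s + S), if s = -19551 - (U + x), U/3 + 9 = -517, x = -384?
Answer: I*√6798 ≈ 82.45*I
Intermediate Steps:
U = -1578 (U = -27 + 3*(-517) = -27 - 1551 = -1578)
S = 10791
s = -17589 (s = -19551 - (-1578 - 384) = -19551 - 1*(-1962) = -19551 + 1962 = -17589)
√(s + S) = √(-17589 + 10791) = √(-6798) = I*√6798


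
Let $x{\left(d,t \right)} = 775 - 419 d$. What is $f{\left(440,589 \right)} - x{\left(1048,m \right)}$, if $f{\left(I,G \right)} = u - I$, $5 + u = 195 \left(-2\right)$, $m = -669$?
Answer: $437502$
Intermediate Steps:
$u = -395$ ($u = -5 + 195 \left(-2\right) = -5 - 390 = -395$)
$f{\left(I,G \right)} = -395 - I$
$f{\left(440,589 \right)} - x{\left(1048,m \right)} = \left(-395 - 440\right) - \left(775 - 439112\right) = -835 - -438337 = -835 + 438337 = 437502$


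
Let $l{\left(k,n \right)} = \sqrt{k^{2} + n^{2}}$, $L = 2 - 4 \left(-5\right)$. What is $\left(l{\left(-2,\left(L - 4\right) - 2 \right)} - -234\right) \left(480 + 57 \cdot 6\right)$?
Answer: $192348 + 1644 \sqrt{65} \approx 2.056 \cdot 10^{5}$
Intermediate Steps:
$L = 22$ ($L = 2 - -20 = 2 + 20 = 22$)
$\left(l{\left(-2,\left(L - 4\right) - 2 \right)} - -234\right) \left(480 + 57 \cdot 6\right) = \left(\sqrt{\left(-2\right)^{2} + \left(\left(22 - 4\right) - 2\right)^{2}} - -234\right) \left(480 + 57 \cdot 6\right) = \left(\sqrt{4 + \left(18 - 2\right)^{2}} + 234\right) \left(480 + 342\right) = \left(\sqrt{4 + 16^{2}} + 234\right) 822 = \left(\sqrt{4 + 256} + 234\right) 822 = \left(\sqrt{260} + 234\right) 822 = \left(2 \sqrt{65} + 234\right) 822 = \left(234 + 2 \sqrt{65}\right) 822 = 192348 + 1644 \sqrt{65}$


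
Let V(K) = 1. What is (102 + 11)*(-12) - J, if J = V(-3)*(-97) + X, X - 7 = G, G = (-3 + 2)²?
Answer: -1267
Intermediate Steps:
G = 1 (G = (-1)² = 1)
X = 8 (X = 7 + 1 = 8)
J = -89 (J = 1*(-97) + 8 = -97 + 8 = -89)
(102 + 11)*(-12) - J = (102 + 11)*(-12) - 1*(-89) = 113*(-12) + 89 = -1356 + 89 = -1267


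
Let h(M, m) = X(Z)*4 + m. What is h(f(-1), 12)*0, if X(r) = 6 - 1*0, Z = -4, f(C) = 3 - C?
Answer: 0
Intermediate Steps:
X(r) = 6 (X(r) = 6 + 0 = 6)
h(M, m) = 24 + m (h(M, m) = 6*4 + m = 24 + m)
h(f(-1), 12)*0 = (24 + 12)*0 = 36*0 = 0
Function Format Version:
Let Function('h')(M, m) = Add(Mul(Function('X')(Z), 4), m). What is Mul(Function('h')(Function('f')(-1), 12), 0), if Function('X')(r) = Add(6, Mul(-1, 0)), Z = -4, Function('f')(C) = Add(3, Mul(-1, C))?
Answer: 0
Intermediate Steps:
Function('X')(r) = 6 (Function('X')(r) = Add(6, 0) = 6)
Function('h')(M, m) = Add(24, m) (Function('h')(M, m) = Add(Mul(6, 4), m) = Add(24, m))
Mul(Function('h')(Function('f')(-1), 12), 0) = Mul(Add(24, 12), 0) = Mul(36, 0) = 0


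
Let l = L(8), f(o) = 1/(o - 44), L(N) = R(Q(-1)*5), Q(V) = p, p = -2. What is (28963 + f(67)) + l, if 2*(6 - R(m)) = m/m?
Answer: 1332553/46 ≈ 28969.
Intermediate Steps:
Q(V) = -2
R(m) = 11/2 (R(m) = 6 - m/(2*m) = 6 - ½*1 = 6 - ½ = 11/2)
L(N) = 11/2
f(o) = 1/(-44 + o)
l = 11/2 ≈ 5.5000
(28963 + f(67)) + l = (28963 + 1/(-44 + 67)) + 11/2 = (28963 + 1/23) + 11/2 = 666150/23 + 11/2 = 1332553/46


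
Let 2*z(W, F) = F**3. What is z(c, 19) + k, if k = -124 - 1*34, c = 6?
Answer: 6543/2 ≈ 3271.5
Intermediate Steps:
z(W, F) = F**3/2
k = -158 (k = -124 - 34 = -158)
z(c, 19) + k = (1/2)*19**3 - 158 = (1/2)*6859 - 158 = 6859/2 - 158 = 6543/2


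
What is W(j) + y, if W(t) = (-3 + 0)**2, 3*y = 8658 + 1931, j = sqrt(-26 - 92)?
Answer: 10616/3 ≈ 3538.7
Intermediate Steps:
j = I*sqrt(118) (j = sqrt(-118) = I*sqrt(118) ≈ 10.863*I)
y = 10589/3 (y = (8658 + 1931)/3 = (1/3)*10589 = 10589/3 ≈ 3529.7)
W(t) = 9 (W(t) = (-3)**2 = 9)
W(j) + y = 9 + 10589/3 = 10616/3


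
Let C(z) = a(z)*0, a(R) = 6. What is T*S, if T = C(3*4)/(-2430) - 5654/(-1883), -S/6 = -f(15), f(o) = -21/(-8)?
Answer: 25443/538 ≈ 47.292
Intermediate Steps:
f(o) = 21/8 (f(o) = -21*(-1/8) = 21/8)
S = 63/4 (S = -(-6)*21/8 = -6*(-21/8) = 63/4 ≈ 15.750)
C(z) = 0 (C(z) = 6*0 = 0)
T = 5654/1883 (T = 0/(-2430) - 5654/(-1883) = 0*(-1/2430) - 5654*(-1/1883) = 0 + 5654/1883 = 5654/1883 ≈ 3.0027)
T*S = (5654/1883)*(63/4) = 25443/538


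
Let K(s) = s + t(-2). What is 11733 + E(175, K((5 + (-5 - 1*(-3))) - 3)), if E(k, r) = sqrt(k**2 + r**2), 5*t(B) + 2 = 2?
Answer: 11908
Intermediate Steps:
t(B) = 0 (t(B) = -2/5 + (1/5)*2 = -2/5 + 2/5 = 0)
K(s) = s (K(s) = s + 0 = s)
11733 + E(175, K((5 + (-5 - 1*(-3))) - 3)) = 11733 + sqrt(175**2 + ((5 + (-5 - 1*(-3))) - 3)**2) = 11733 + sqrt(30625 + ((5 + (-5 + 3)) - 3)**2) = 11733 + sqrt(30625 + ((5 - 2) - 3)**2) = 11733 + sqrt(30625 + (3 - 3)**2) = 11733 + sqrt(30625 + 0**2) = 11733 + sqrt(30625 + 0) = 11733 + sqrt(30625) = 11733 + 175 = 11908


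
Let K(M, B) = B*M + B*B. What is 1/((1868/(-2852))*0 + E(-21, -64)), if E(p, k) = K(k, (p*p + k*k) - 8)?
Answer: 1/20221985 ≈ 4.9451e-8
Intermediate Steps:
K(M, B) = B² + B*M (K(M, B) = B*M + B² = B² + B*M)
E(p, k) = (-8 + k² + p²)*(-8 + k + k² + p²) (E(p, k) = ((p*p + k*k) - 8)*(((p*p + k*k) - 8) + k) = ((p² + k²) - 8)*(((p² + k²) - 8) + k) = ((k² + p²) - 8)*(((k² + p²) - 8) + k) = (-8 + k² + p²)*((-8 + k² + p²) + k) = (-8 + k² + p²)*(-8 + k + k² + p²))
1/((1868/(-2852))*0 + E(-21, -64)) = 1/((1868/(-2852))*0 + (-8 + (-64)² + (-21)²)*(-8 - 64 + (-64)² + (-21)²)) = 1/((1868*(-1/2852))*0 + (-8 + 4096 + 441)*(-8 - 64 + 4096 + 441)) = 1/(-467/713*0 + 4529*4465) = 1/(0 + 20221985) = 1/20221985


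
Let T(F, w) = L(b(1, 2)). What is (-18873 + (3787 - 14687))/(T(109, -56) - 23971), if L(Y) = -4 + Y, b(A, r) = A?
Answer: 29773/23974 ≈ 1.2419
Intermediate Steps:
T(F, w) = -3 (T(F, w) = -4 + 1 = -3)
(-18873 + (3787 - 14687))/(T(109, -56) - 23971) = (-18873 + (3787 - 14687))/(-3 - 23971) = (-18873 - 10900)/(-23974) = -29773*(-1/23974) = 29773/23974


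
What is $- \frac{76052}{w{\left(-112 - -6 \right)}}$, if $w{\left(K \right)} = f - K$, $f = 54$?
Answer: $- \frac{19013}{40} \approx -475.33$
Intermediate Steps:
$w{\left(K \right)} = 54 - K$
$- \frac{76052}{w{\left(-112 - -6 \right)}} = - \frac{76052}{54 - \left(-112 - -6\right)} = - \frac{76052}{54 - \left(-112 + 6\right)} = - \frac{76052}{54 - -106} = - \frac{76052}{54 + 106} = - \frac{76052}{160} = \left(-76052\right) \frac{1}{160} = - \frac{19013}{40}$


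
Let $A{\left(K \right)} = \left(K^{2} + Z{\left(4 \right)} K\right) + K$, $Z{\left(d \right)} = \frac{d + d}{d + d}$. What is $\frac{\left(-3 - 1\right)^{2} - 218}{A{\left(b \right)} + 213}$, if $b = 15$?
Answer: $- \frac{101}{234} \approx -0.43162$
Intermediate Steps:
$Z{\left(d \right)} = 1$ ($Z{\left(d \right)} = \frac{2 d}{2 d} = 2 d \frac{1}{2 d} = 1$)
$A{\left(K \right)} = K^{2} + 2 K$ ($A{\left(K \right)} = \left(K^{2} + 1 K\right) + K = \left(K^{2} + K\right) + K = \left(K + K^{2}\right) + K = K^{2} + 2 K$)
$\frac{\left(-3 - 1\right)^{2} - 218}{A{\left(b \right)} + 213} = \frac{\left(-3 - 1\right)^{2} - 218}{15 \left(2 + 15\right) + 213} = \frac{\left(-4\right)^{2} - 218}{15 \cdot 17 + 213} = \frac{16 - 218}{255 + 213} = - \frac{202}{468} = \left(-202\right) \frac{1}{468} = - \frac{101}{234}$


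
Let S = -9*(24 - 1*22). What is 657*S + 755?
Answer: -11071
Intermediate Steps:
S = -18 (S = -9*(24 - 22) = -9*2 = -18)
657*S + 755 = 657*(-18) + 755 = -11826 + 755 = -11071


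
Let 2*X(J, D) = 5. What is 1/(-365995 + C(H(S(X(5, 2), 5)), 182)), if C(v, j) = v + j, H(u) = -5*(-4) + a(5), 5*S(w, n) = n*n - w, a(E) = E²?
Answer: -1/365768 ≈ -2.7340e-6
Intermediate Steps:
X(J, D) = 5/2 (X(J, D) = (½)*5 = 5/2)
S(w, n) = -w/5 + n²/5 (S(w, n) = (n*n - w)/5 = (n² - w)/5 = -w/5 + n²/5)
H(u) = 45 (H(u) = -5*(-4) + 5² = 20 + 25 = 45)
C(v, j) = j + v
1/(-365995 + C(H(S(X(5, 2), 5)), 182)) = 1/(-365995 + (182 + 45)) = 1/(-365995 + 227) = 1/(-365768) = -1/365768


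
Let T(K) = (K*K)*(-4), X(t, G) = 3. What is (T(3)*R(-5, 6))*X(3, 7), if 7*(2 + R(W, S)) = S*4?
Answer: -1080/7 ≈ -154.29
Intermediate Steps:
R(W, S) = -2 + 4*S/7 (R(W, S) = -2 + (S*4)/7 = -2 + (4*S)/7 = -2 + 4*S/7)
T(K) = -4*K**2 (T(K) = K**2*(-4) = -4*K**2)
(T(3)*R(-5, 6))*X(3, 7) = ((-4*3**2)*(-2 + (4/7)*6))*3 = ((-4*9)*(-2 + 24/7))*3 = -36*10/7*3 = -360/7*3 = -1080/7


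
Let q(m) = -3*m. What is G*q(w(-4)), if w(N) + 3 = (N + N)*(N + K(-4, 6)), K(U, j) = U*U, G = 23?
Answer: 6831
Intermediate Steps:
K(U, j) = U²
w(N) = -3 + 2*N*(16 + N) (w(N) = -3 + (N + N)*(N + (-4)²) = -3 + (2*N)*(N + 16) = -3 + (2*N)*(16 + N) = -3 + 2*N*(16 + N))
G*q(w(-4)) = 23*(-3*(-3 + 2*(-4)² + 32*(-4))) = 23*(-3*(-3 + 2*16 - 128)) = 23*(-3*(-3 + 32 - 128)) = 23*(-3*(-99)) = 23*297 = 6831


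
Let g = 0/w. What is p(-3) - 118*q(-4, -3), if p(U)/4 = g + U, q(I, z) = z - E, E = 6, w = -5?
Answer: 1050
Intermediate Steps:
g = 0 (g = 0/(-5) = 0*(-⅕) = 0)
q(I, z) = -6 + z (q(I, z) = z - 1*6 = z - 6 = -6 + z)
p(U) = 4*U (p(U) = 4*(0 + U) = 4*U)
p(-3) - 118*q(-4, -3) = 4*(-3) - 118*(-6 - 3) = -12 - 118*(-9) = -12 + 1062 = 1050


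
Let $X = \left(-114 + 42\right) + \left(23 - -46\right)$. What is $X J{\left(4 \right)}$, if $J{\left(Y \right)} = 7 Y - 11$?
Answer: $-51$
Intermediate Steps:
$X = -3$ ($X = -72 + \left(23 + 46\right) = -72 + 69 = -3$)
$J{\left(Y \right)} = -11 + 7 Y$
$X J{\left(4 \right)} = - 3 \left(-11 + 7 \cdot 4\right) = - 3 \left(-11 + 28\right) = \left(-3\right) 17 = -51$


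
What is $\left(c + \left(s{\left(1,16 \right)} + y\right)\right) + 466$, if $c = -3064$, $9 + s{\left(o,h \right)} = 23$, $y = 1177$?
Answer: $-1407$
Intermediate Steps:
$s{\left(o,h \right)} = 14$ ($s{\left(o,h \right)} = -9 + 23 = 14$)
$\left(c + \left(s{\left(1,16 \right)} + y\right)\right) + 466 = \left(-3064 + \left(14 + 1177\right)\right) + 466 = \left(-3064 + 1191\right) + 466 = -1873 + 466 = -1407$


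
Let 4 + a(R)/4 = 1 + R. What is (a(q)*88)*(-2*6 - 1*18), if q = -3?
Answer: 63360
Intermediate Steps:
a(R) = -12 + 4*R (a(R) = -16 + 4*(1 + R) = -16 + (4 + 4*R) = -12 + 4*R)
(a(q)*88)*(-2*6 - 1*18) = ((-12 + 4*(-3))*88)*(-2*6 - 1*18) = ((-12 - 12)*88)*(-12 - 18) = -24*88*(-30) = -2112*(-30) = 63360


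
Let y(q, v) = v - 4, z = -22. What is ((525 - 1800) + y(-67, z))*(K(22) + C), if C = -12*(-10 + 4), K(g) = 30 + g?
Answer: -161324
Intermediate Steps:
y(q, v) = -4 + v
C = 72 (C = -12*(-6) = 72)
((525 - 1800) + y(-67, z))*(K(22) + C) = ((525 - 1800) + (-4 - 22))*((30 + 22) + 72) = (-1275 - 26)*(52 + 72) = -1301*124 = -161324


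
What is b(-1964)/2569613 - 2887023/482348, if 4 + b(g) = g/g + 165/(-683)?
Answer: -5066858309242089/846542773174292 ≈ -5.9854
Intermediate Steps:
b(g) = -2214/683 (b(g) = -4 + (g/g + 165/(-683)) = -4 + (1 + 165*(-1/683)) = -4 + (1 - 165/683) = -4 + 518/683 = -2214/683)
b(-1964)/2569613 - 2887023/482348 = -2214/683/2569613 - 2887023/482348 = -2214/683*1/2569613 - 2887023*1/482348 = -2214/1755045679 - 2887023/482348 = -5066858309242089/846542773174292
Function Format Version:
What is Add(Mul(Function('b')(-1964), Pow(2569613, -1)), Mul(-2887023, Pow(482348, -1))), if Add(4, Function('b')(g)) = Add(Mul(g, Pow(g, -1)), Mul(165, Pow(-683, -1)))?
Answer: Rational(-5066858309242089, 846542773174292) ≈ -5.9854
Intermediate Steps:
Function('b')(g) = Rational(-2214, 683) (Function('b')(g) = Add(-4, Add(Mul(g, Pow(g, -1)), Mul(165, Pow(-683, -1)))) = Add(-4, Add(1, Mul(165, Rational(-1, 683)))) = Add(-4, Add(1, Rational(-165, 683))) = Add(-4, Rational(518, 683)) = Rational(-2214, 683))
Add(Mul(Function('b')(-1964), Pow(2569613, -1)), Mul(-2887023, Pow(482348, -1))) = Add(Mul(Rational(-2214, 683), Pow(2569613, -1)), Mul(-2887023, Pow(482348, -1))) = Add(Mul(Rational(-2214, 683), Rational(1, 2569613)), Mul(-2887023, Rational(1, 482348))) = Add(Rational(-2214, 1755045679), Rational(-2887023, 482348)) = Rational(-5066858309242089, 846542773174292)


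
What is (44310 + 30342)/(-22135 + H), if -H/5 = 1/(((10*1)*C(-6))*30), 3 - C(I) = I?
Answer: -40312080/11952901 ≈ -3.3726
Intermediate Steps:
C(I) = 3 - I
H = -1/540 (H = -5*1/(300*(3 - 1*(-6))) = -5*1/(300*(3 + 6)) = -5/((10*9)*30) = -5/(90*30) = -5/2700 = -5*1/2700 = -1/540 ≈ -0.0018519)
(44310 + 30342)/(-22135 + H) = (44310 + 30342)/(-22135 - 1/540) = 74652/(-11952901/540) = 74652*(-540/11952901) = -40312080/11952901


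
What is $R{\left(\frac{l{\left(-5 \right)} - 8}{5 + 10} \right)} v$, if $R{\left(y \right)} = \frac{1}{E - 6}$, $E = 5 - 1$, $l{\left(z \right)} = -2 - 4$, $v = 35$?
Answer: $- \frac{35}{2} \approx -17.5$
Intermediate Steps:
$l{\left(z \right)} = -6$
$E = 4$
$R{\left(y \right)} = - \frac{1}{2}$ ($R{\left(y \right)} = \frac{1}{4 - 6} = \frac{1}{-2} = - \frac{1}{2}$)
$R{\left(\frac{l{\left(-5 \right)} - 8}{5 + 10} \right)} v = \left(- \frac{1}{2}\right) 35 = - \frac{35}{2}$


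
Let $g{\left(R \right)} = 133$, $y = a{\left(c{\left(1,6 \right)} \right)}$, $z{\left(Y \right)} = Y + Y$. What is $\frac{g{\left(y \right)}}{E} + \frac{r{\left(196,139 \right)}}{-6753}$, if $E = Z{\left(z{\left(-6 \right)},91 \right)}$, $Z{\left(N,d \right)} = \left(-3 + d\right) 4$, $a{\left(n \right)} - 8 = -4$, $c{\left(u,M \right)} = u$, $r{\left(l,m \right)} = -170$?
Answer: $\frac{957989}{2377056} \approx 0.40302$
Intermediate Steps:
$a{\left(n \right)} = 4$ ($a{\left(n \right)} = 8 - 4 = 4$)
$z{\left(Y \right)} = 2 Y$
$y = 4$
$Z{\left(N,d \right)} = -12 + 4 d$
$E = 352$ ($E = -12 + 4 \cdot 91 = -12 + 364 = 352$)
$\frac{g{\left(y \right)}}{E} + \frac{r{\left(196,139 \right)}}{-6753} = \frac{133}{352} - \frac{170}{-6753} = 133 \cdot \frac{1}{352} - - \frac{170}{6753} = \frac{133}{352} + \frac{170}{6753} = \frac{957989}{2377056}$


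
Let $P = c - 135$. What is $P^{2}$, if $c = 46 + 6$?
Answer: $6889$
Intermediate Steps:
$c = 52$
$P = -83$ ($P = 52 - 135 = -83$)
$P^{2} = \left(-83\right)^{2} = 6889$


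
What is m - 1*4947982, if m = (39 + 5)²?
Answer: -4946046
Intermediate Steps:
m = 1936 (m = 44² = 1936)
m - 1*4947982 = 1936 - 1*4947982 = 1936 - 4947982 = -4946046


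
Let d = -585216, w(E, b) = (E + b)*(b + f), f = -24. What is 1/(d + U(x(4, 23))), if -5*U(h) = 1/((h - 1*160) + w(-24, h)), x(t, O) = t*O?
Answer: -22780/13331220481 ≈ -1.7088e-6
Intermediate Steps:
x(t, O) = O*t
w(E, b) = (-24 + b)*(E + b) (w(E, b) = (E + b)*(b - 24) = (E + b)*(-24 + b) = (-24 + b)*(E + b))
U(h) = -1/(5*(416 + h² - 47*h)) (U(h) = -1/(5*((h - 1*160) + (h² - 24*(-24) - 24*h - 24*h))) = -1/(5*((h - 160) + (h² + 576 - 24*h - 24*h))) = -1/(5*((-160 + h) + (576 + h² - 48*h))) = -1/(5*(416 + h² - 47*h)))
1/(d + U(x(4, 23))) = 1/(-585216 - 1/(2080 - 5405*4 + 5*(23*4)²)) = 1/(-585216 - 1/(2080 - 235*92 + 5*92²)) = 1/(-585216 - 1/(2080 - 21620 + 5*8464)) = 1/(-585216 - 1/(2080 - 21620 + 42320)) = 1/(-585216 - 1/22780) = 1/(-13331220481/22780) = -22780/13331220481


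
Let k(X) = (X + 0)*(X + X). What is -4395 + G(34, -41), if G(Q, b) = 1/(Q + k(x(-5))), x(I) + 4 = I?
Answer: -861419/196 ≈ -4395.0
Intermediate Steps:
x(I) = -4 + I
k(X) = 2*X² (k(X) = X*(2*X) = 2*X²)
G(Q, b) = 1/(162 + Q) (G(Q, b) = 1/(Q + 2*(-4 - 5)²) = 1/(Q + 2*(-9)²) = 1/(Q + 2*81) = 1/(Q + 162) = 1/(162 + Q))
-4395 + G(34, -41) = -4395 + 1/(162 + 34) = -4395 + 1/196 = -861419/196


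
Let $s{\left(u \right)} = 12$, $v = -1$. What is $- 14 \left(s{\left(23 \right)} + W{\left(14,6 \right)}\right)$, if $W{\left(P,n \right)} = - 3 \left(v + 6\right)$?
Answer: $42$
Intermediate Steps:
$W{\left(P,n \right)} = -15$ ($W{\left(P,n \right)} = - 3 \left(-1 + 6\right) = \left(-3\right) 5 = -15$)
$- 14 \left(s{\left(23 \right)} + W{\left(14,6 \right)}\right) = - 14 \left(12 - 15\right) = \left(-14\right) \left(-3\right) = 42$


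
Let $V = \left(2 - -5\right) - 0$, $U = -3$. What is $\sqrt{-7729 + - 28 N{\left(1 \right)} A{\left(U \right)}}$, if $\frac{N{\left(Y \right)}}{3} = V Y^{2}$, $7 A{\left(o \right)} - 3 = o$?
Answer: $i \sqrt{7729} \approx 87.915 i$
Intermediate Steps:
$A{\left(o \right)} = \frac{3}{7} + \frac{o}{7}$
$V = 7$ ($V = \left(2 + 5\right) + 0 = 7 + 0 = 7$)
$N{\left(Y \right)} = 21 Y^{2}$ ($N{\left(Y \right)} = 3 \cdot 7 Y^{2} = 21 Y^{2}$)
$\sqrt{-7729 + - 28 N{\left(1 \right)} A{\left(U \right)}} = \sqrt{-7729 + - 28 \cdot 21 \cdot 1^{2} \left(\frac{3}{7} + \frac{1}{7} \left(-3\right)\right)} = \sqrt{-7729 + - 28 \cdot 21 \cdot 1 \left(\frac{3}{7} - \frac{3}{7}\right)} = \sqrt{-7729 + \left(-28\right) 21 \cdot 0} = \sqrt{-7729 - 0} = \sqrt{-7729 + 0} = \sqrt{-7729} = i \sqrt{7729}$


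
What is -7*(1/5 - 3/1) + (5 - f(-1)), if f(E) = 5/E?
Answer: 148/5 ≈ 29.600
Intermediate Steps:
-7*(1/5 - 3/1) + (5 - f(-1)) = -7*(1/5 - 3/1) + (5 - 5/(-1)) = -7*(1*(⅕) - 3*1) + (5 - 5*(-1)) = -7*(⅕ - 3) + (5 - 1*(-5)) = -7*(-14/5) + (5 + 5) = 98/5 + 10 = 148/5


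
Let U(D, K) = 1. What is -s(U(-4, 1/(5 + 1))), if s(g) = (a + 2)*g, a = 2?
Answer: -4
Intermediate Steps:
s(g) = 4*g (s(g) = (2 + 2)*g = 4*g)
-s(U(-4, 1/(5 + 1))) = -4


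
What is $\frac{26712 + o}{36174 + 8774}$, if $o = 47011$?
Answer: $\frac{73723}{44948} \approx 1.6402$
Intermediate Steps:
$\frac{26712 + o}{36174 + 8774} = \frac{26712 + 47011}{36174 + 8774} = \frac{73723}{44948}$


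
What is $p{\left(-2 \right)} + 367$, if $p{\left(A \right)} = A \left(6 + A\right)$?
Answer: $359$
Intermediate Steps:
$p{\left(-2 \right)} + 367 = - 2 \left(6 - 2\right) + 367 = \left(-2\right) 4 + 367 = -8 + 367 = 359$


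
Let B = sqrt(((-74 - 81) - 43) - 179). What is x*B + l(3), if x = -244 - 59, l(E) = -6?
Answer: -6 - 303*I*sqrt(377) ≈ -6.0 - 5883.2*I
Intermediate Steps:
x = -303
B = I*sqrt(377) (B = sqrt((-155 - 43) - 179) = sqrt(-198 - 179) = sqrt(-377) = I*sqrt(377) ≈ 19.417*I)
x*B + l(3) = -303*I*sqrt(377) - 6 = -6 - 303*I*sqrt(377)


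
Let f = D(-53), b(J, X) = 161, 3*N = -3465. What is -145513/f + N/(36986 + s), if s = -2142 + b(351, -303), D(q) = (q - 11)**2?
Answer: -1019682689/28676096 ≈ -35.559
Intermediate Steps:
N = -1155 (N = (1/3)*(-3465) = -1155)
D(q) = (-11 + q)**2
f = 4096 (f = (-11 - 53)**2 = (-64)**2 = 4096)
s = -1981 (s = -2142 + 161 = -1981)
-145513/f + N/(36986 + s) = -145513/4096 - 1155/(36986 - 1981) = -145513*1/4096 - 1155/35005 = -145513/4096 - 1155*1/35005 = -145513/4096 - 231/7001 = -1019682689/28676096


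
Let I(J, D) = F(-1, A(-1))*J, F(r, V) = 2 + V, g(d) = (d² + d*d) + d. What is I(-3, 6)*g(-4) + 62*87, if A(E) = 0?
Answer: 5226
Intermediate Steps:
g(d) = d + 2*d² (g(d) = (d² + d²) + d = 2*d² + d = d + 2*d²)
I(J, D) = 2*J (I(J, D) = (2 + 0)*J = 2*J)
I(-3, 6)*g(-4) + 62*87 = (2*(-3))*(-4*(1 + 2*(-4))) + 62*87 = -(-24)*(1 - 8) + 5394 = -(-24)*(-7) + 5394 = -6*28 + 5394 = -168 + 5394 = 5226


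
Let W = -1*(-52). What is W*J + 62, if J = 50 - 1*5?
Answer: 2402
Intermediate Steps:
W = 52
J = 45 (J = 50 - 5 = 45)
W*J + 62 = 52*45 + 62 = 2340 + 62 = 2402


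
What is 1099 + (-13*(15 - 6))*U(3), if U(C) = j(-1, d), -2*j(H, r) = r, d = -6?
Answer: 748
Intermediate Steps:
j(H, r) = -r/2
U(C) = 3 (U(C) = -1/2*(-6) = 3)
1099 + (-13*(15 - 6))*U(3) = 1099 - 13*(15 - 6)*3 = 1099 - 13*9*3 = 1099 - 117*3 = 1099 - 351 = 748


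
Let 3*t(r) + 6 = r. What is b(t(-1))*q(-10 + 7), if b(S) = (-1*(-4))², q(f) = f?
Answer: -48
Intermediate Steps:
t(r) = -2 + r/3
b(S) = 16 (b(S) = 4² = 16)
b(t(-1))*q(-10 + 7) = 16*(-10 + 7) = 16*(-3) = -48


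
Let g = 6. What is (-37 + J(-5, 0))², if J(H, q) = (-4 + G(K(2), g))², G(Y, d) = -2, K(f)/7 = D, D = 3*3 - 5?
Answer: 1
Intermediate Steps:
D = 4 (D = 9 - 5 = 4)
K(f) = 28 (K(f) = 7*4 = 28)
J(H, q) = 36 (J(H, q) = (-4 - 2)² = (-6)² = 36)
(-37 + J(-5, 0))² = (-37 + 36)² = (-1)² = 1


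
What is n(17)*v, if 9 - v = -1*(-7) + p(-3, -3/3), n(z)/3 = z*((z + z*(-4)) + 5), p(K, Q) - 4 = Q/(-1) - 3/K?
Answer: 9384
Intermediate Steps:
p(K, Q) = 4 - Q - 3/K (p(K, Q) = 4 + (Q/(-1) - 3/K) = 4 + (Q*(-1) - 3/K) = 4 + (-Q - 3/K) = 4 - Q - 3/K)
n(z) = 3*z*(5 - 3*z) (n(z) = 3*(z*((z + z*(-4)) + 5)) = 3*(z*((z - 4*z) + 5)) = 3*(z*(-3*z + 5)) = 3*(z*(5 - 3*z)) = 3*z*(5 - 3*z))
v = -4 (v = 9 - (-1*(-7) + (4 - (-3)/3 - 3/(-3))) = 9 - (7 + (4 - (-3)/3 - 3*(-⅓))) = 9 - (7 + (4 - 1*(-1) + 1)) = 9 - (7 + (4 + 1 + 1)) = 9 - (7 + 6) = 9 - 1*13 = 9 - 13 = -4)
n(17)*v = (3*17*(5 - 3*17))*(-4) = (3*17*(5 - 51))*(-4) = (3*17*(-46))*(-4) = -2346*(-4) = 9384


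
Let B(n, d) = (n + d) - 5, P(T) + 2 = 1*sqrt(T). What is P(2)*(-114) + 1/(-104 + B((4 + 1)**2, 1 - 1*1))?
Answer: 19151/84 - 114*sqrt(2) ≈ 66.768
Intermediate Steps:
P(T) = -2 + sqrt(T) (P(T) = -2 + 1*sqrt(T) = -2 + sqrt(T))
B(n, d) = -5 + d + n (B(n, d) = (d + n) - 5 = -5 + d + n)
P(2)*(-114) + 1/(-104 + B((4 + 1)**2, 1 - 1*1)) = (-2 + sqrt(2))*(-114) + 1/(-104 + (-5 + (1 - 1*1) + (4 + 1)**2)) = (228 - 114*sqrt(2)) + 1/(-104 + (-5 + (1 - 1) + 5**2)) = (228 - 114*sqrt(2)) + 1/(-104 + (-5 + 0 + 25)) = (228 - 114*sqrt(2)) + 1/(-104 + 20) = (228 - 114*sqrt(2)) + 1/(-84) = (228 - 114*sqrt(2)) - 1/84 = 19151/84 - 114*sqrt(2)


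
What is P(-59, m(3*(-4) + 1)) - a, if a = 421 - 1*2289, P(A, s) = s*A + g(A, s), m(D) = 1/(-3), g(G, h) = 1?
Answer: 5666/3 ≈ 1888.7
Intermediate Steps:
m(D) = -1/3
P(A, s) = 1 + A*s (P(A, s) = s*A + 1 = A*s + 1 = 1 + A*s)
a = -1868 (a = 421 - 2289 = -1868)
P(-59, m(3*(-4) + 1)) - a = (1 - 59*(-1/3)) - 1*(-1868) = (1 + 59/3) + 1868 = 62/3 + 1868 = 5666/3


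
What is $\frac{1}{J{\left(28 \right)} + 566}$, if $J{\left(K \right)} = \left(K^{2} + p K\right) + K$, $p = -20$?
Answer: $\frac{1}{818} \approx 0.0012225$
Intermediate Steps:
$J{\left(K \right)} = K^{2} - 19 K$ ($J{\left(K \right)} = \left(K^{2} - 20 K\right) + K = K^{2} - 19 K$)
$\frac{1}{J{\left(28 \right)} + 566} = \frac{1}{28 \left(-19 + 28\right) + 566} = \frac{1}{28 \cdot 9 + 566} = \frac{1}{252 + 566} = \frac{1}{818}$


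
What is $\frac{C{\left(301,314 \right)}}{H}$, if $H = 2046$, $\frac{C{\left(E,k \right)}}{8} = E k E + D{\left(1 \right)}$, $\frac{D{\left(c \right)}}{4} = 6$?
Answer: $\frac{113794952}{1023} \approx 1.1124 \cdot 10^{5}$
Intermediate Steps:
$D{\left(c \right)} = 24$ ($D{\left(c \right)} = 4 \cdot 6 = 24$)
$C{\left(E,k \right)} = 192 + 8 k E^{2}$ ($C{\left(E,k \right)} = 8 \left(E k E + 24\right) = 8 \left(k E^{2} + 24\right) = 8 \left(24 + k E^{2}\right) = 192 + 8 k E^{2}$)
$\frac{C{\left(301,314 \right)}}{H} = \frac{192 + 8 \cdot 314 \cdot 301^{2}}{2046} = \left(192 + 8 \cdot 314 \cdot 90601\right) \frac{1}{2046} = \left(192 + 227589712\right) \frac{1}{2046} = 227589904 \cdot \frac{1}{2046} = \frac{113794952}{1023}$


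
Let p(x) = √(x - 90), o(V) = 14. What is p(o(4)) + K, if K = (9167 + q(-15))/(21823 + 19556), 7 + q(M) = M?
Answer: 9145/41379 + 2*I*√19 ≈ 0.22101 + 8.7178*I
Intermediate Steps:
p(x) = √(-90 + x)
q(M) = -7 + M
K = 9145/41379 (K = (9167 + (-7 - 15))/(21823 + 19556) = (9167 - 22)/41379 = 9145*(1/41379) = 9145/41379 ≈ 0.22101)
p(o(4)) + K = √(-90 + 14) + 9145/41379 = √(-76) + 9145/41379 = 2*I*√19 + 9145/41379 = 9145/41379 + 2*I*√19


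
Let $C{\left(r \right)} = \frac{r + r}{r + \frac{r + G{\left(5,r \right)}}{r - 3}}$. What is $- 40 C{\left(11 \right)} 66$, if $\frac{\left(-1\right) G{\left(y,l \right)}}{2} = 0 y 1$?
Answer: $- \frac{14080}{3} \approx -4693.3$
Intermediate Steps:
$G{\left(y,l \right)} = 0$ ($G{\left(y,l \right)} = - 2 \cdot 0 y 1 = - 2 \cdot 0 \cdot 1 = \left(-2\right) 0 = 0$)
$C{\left(r \right)} = \frac{2 r}{r + \frac{r}{-3 + r}}$ ($C{\left(r \right)} = \frac{r + r}{r + \frac{r + 0}{r - 3}} = \frac{2 r}{r + \frac{r}{-3 + r}}$)
$- 40 C{\left(11 \right)} 66 = - 40 \frac{2 \left(-3 + 11\right)}{-2 + 11} \cdot 66 = - 40 \cdot 2 \cdot \frac{1}{9} \cdot 8 \cdot 66 = \left(-40\right) \frac{16}{9} \cdot 66 = \left(- \frac{640}{9}\right) 66 = - \frac{14080}{3}$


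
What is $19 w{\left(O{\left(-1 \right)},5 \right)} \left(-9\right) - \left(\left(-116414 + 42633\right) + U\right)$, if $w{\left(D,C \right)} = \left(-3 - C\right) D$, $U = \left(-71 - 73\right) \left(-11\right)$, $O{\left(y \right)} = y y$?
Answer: $73565$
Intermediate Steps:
$O{\left(y \right)} = y^{2}$
$U = 1584$ ($U = \left(-144\right) \left(-11\right) = 1584$)
$w{\left(D,C \right)} = D \left(-3 - C\right)$
$19 w{\left(O{\left(-1 \right)},5 \right)} \left(-9\right) - \left(\left(-116414 + 42633\right) + U\right) = 19 \left(- \left(-1\right)^{2} \left(3 + 5\right)\right) \left(-9\right) - \left(\left(-116414 + 42633\right) + 1584\right) = 19 \left(\left(-1\right) 1 \cdot 8\right) \left(-9\right) - \left(-73781 + 1584\right) = 19 \left(-8\right) \left(-9\right) - -72197 = \left(-152\right) \left(-9\right) + 72197 = 1368 + 72197 = 73565$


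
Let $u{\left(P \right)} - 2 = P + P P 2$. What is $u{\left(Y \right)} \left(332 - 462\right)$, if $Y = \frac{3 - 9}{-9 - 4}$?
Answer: $- \frac{4880}{13} \approx -375.38$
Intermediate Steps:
$Y = \frac{6}{13}$ ($Y = - \frac{6}{-13} = \left(-6\right) \left(- \frac{1}{13}\right) = \frac{6}{13} \approx 0.46154$)
$u{\left(P \right)} = 2 + P + 2 P^{2}$ ($u{\left(P \right)} = 2 + \left(P + P P 2\right) = 2 + \left(P + P^{2} \cdot 2\right) = 2 + \left(P + 2 P^{2}\right) = 2 + P + 2 P^{2}$)
$u{\left(Y \right)} \left(332 - 462\right) = \left(2 + \frac{6}{13} + 2 \left(\frac{6}{13}\right)^{2}\right) \left(332 - 462\right) = \left(2 + \frac{6}{13} + 2 \cdot \frac{36}{169}\right) \left(-130\right) = \left(2 + \frac{6}{13} + \frac{72}{169}\right) \left(-130\right) = \frac{488}{169} \left(-130\right) = - \frac{4880}{13}$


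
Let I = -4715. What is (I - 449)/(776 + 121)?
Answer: -5164/897 ≈ -5.7570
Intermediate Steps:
(I - 449)/(776 + 121) = (-4715 - 449)/(776 + 121) = -5164/897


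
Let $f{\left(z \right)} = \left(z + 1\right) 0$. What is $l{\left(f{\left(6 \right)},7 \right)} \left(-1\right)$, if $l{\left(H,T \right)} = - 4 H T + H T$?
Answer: $0$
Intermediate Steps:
$f{\left(z \right)} = 0$ ($f{\left(z \right)} = \left(1 + z\right) 0 = 0$)
$l{\left(H,T \right)} = - 3 H T$ ($l{\left(H,T \right)} = - 4 H T + H T = - 3 H T$)
$l{\left(f{\left(6 \right)},7 \right)} \left(-1\right) = \left(-3\right) 0 \cdot 7 \left(-1\right) = 0 \left(-1\right) = 0$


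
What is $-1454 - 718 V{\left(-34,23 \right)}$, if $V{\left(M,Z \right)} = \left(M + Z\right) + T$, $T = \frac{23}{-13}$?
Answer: $\frac{100286}{13} \approx 7714.3$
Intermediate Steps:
$T = - \frac{23}{13}$ ($T = 23 \left(- \frac{1}{13}\right) = - \frac{23}{13} \approx -1.7692$)
$V{\left(M,Z \right)} = - \frac{23}{13} + M + Z$ ($V{\left(M,Z \right)} = \left(M + Z\right) - \frac{23}{13} = - \frac{23}{13} + M + Z$)
$-1454 - 718 V{\left(-34,23 \right)} = -1454 - 718 \left(- \frac{23}{13} - 34 + 23\right) = -1454 - - \frac{119188}{13} = -1454 + \frac{119188}{13} = \frac{100286}{13}$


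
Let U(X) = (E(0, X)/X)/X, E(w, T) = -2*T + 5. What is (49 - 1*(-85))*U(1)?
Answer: 402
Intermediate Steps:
E(w, T) = 5 - 2*T
U(X) = (5 - 2*X)/X**2 (U(X) = ((5 - 2*X)/X)/X = (5 - 2*X)/X**2)
(49 - 1*(-85))*U(1) = (49 - 1*(-85))*((5 - 2*1)/1**2) = (49 + 85)*(1*(5 - 2)) = 134*(1*3) = 134*3 = 402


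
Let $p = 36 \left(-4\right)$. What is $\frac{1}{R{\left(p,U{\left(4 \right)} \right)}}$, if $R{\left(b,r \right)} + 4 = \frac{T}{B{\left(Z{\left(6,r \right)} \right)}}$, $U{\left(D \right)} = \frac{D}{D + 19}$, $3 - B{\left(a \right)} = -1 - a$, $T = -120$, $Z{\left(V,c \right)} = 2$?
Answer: $- \frac{1}{24} \approx -0.041667$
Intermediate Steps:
$B{\left(a \right)} = 4 + a$ ($B{\left(a \right)} = 3 - \left(-1 - a\right) = 3 + \left(1 + a\right) = 4 + a$)
$U{\left(D \right)} = \frac{D}{19 + D}$
$p = -144$
$R{\left(b,r \right)} = -24$ ($R{\left(b,r \right)} = -4 - \frac{120}{4 + 2} = -4 - \frac{120}{6} = -4 - 20 = -24$)
$\frac{1}{R{\left(p,U{\left(4 \right)} \right)}} = \frac{1}{-24} = - \frac{1}{24}$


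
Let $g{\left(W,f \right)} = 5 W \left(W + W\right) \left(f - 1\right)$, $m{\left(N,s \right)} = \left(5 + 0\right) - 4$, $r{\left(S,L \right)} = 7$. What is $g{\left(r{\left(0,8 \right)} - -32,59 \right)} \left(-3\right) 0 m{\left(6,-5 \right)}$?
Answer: $0$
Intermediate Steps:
$m{\left(N,s \right)} = 1$ ($m{\left(N,s \right)} = 5 - 4 = 1$)
$g{\left(W,f \right)} = 10 W^{2} \left(-1 + f\right)$ ($g{\left(W,f \right)} = 5 W 2 W \left(-1 + f\right) = 10 W^{2} \left(-1 + f\right)$)
$g{\left(r{\left(0,8 \right)} - -32,59 \right)} \left(-3\right) 0 m{\left(6,-5 \right)} = 10 \left(7 - -32\right)^{2} \left(-1 + 59\right) \left(-3\right) 0 \cdot 1 = 10 \left(7 + 32\right)^{2} \cdot 58 \cdot 0 \cdot 1 = 10 \cdot 39^{2} \cdot 58 \cdot 0 = 10 \cdot 1521 \cdot 58 \cdot 0 = 882180 \cdot 0 = 0$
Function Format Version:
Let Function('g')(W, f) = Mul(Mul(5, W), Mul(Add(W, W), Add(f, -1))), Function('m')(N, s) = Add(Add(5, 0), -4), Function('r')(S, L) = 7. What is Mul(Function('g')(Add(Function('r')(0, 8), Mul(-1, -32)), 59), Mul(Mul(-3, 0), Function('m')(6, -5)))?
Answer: 0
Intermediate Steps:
Function('m')(N, s) = 1 (Function('m')(N, s) = Add(5, -4) = 1)
Function('g')(W, f) = Mul(10, Pow(W, 2), Add(-1, f)) (Function('g')(W, f) = Mul(Mul(5, W), Mul(Mul(2, W), Add(-1, f))) = Mul(Mul(5, W), Mul(2, W, Add(-1, f))) = Mul(10, Pow(W, 2), Add(-1, f)))
Mul(Function('g')(Add(Function('r')(0, 8), Mul(-1, -32)), 59), Mul(Mul(-3, 0), Function('m')(6, -5))) = Mul(Mul(10, Pow(Add(7, Mul(-1, -32)), 2), Add(-1, 59)), Mul(Mul(-3, 0), 1)) = Mul(Mul(10, Pow(Add(7, 32), 2), 58), Mul(0, 1)) = Mul(Mul(10, Pow(39, 2), 58), 0) = Mul(Mul(10, 1521, 58), 0) = Mul(882180, 0) = 0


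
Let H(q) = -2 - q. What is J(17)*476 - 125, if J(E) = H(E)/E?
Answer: -657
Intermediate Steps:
J(E) = (-2 - E)/E
J(17)*476 - 125 = ((-2 - 1*17)/17)*476 - 125 = ((-2 - 17)/17)*476 - 125 = ((1/17)*(-19))*476 - 125 = -19/17*476 - 125 = -532 - 125 = -657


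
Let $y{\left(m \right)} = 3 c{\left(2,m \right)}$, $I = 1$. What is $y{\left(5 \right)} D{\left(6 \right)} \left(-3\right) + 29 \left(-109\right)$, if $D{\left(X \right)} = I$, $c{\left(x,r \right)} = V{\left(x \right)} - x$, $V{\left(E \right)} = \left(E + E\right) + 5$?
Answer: $-3224$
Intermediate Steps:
$V{\left(E \right)} = 5 + 2 E$ ($V{\left(E \right)} = 2 E + 5 = 5 + 2 E$)
$c{\left(x,r \right)} = 5 + x$ ($c{\left(x,r \right)} = \left(5 + 2 x\right) - x = 5 + x$)
$D{\left(X \right)} = 1$
$y{\left(m \right)} = 21$ ($y{\left(m \right)} = 3 \left(5 + 2\right) = 3 \cdot 7 = 21$)
$y{\left(5 \right)} D{\left(6 \right)} \left(-3\right) + 29 \left(-109\right) = 21 \cdot 1 \left(-3\right) + 29 \left(-109\right) = 21 \left(-3\right) - 3161 = -63 - 3161 = -3224$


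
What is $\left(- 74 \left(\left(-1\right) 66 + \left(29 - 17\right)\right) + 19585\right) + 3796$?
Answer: $27377$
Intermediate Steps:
$\left(- 74 \left(\left(-1\right) 66 + \left(29 - 17\right)\right) + 19585\right) + 3796 = \left(- 74 \left(-66 + 12\right) + 19585\right) + 3796 = \left(\left(-74\right) \left(-54\right) + 19585\right) + 3796 = \left(3996 + 19585\right) + 3796 = 23581 + 3796 = 27377$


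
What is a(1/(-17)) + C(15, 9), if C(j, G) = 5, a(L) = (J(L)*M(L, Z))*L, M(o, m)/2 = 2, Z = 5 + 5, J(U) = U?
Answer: 1449/289 ≈ 5.0138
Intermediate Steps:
Z = 10
M(o, m) = 4 (M(o, m) = 2*2 = 4)
a(L) = 4*L² (a(L) = (L*4)*L = (4*L)*L = 4*L²)
a(1/(-17)) + C(15, 9) = 4*(1/(-17))² + 5 = 4*(-1/17)² + 5 = 4*(1/289) + 5 = 4/289 + 5 = 1449/289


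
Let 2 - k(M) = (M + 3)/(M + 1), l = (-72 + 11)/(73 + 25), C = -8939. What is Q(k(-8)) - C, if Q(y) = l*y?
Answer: 6131605/686 ≈ 8938.2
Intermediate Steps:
l = -61/98 ≈ -0.62245
k(M) = 2 - (3 + M)/(1 + M) (k(M) = 2 - (M + 3)/(M + 1) = 2 - (3 + M)/(1 + M))
Q(y) = -61*y/98
Q(k(-8)) - C = -61*(-1 - 8)/(98*(1 - 8)) - 1*(-8939) = -61*(-9)/(98*(-7)) + 8939 = -(-61)*(-9)/686 + 8939 = -61/98*9/7 + 8939 = -549/686 + 8939 = 6131605/686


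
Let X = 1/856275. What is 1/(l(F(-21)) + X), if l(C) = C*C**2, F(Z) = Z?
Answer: -856275/7929962774 ≈ -0.00010798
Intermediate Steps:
l(C) = C**3
X = 1/856275 ≈ 1.1678e-6
1/(l(F(-21)) + X) = 1/((-21)**3 + 1/856275) = 1/(-9261 + 1/856275) = 1/(-7929962774/856275) = -856275/7929962774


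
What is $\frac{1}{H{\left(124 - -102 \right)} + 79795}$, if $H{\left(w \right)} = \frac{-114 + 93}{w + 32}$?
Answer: $\frac{86}{6862363} \approx 1.2532 \cdot 10^{-5}$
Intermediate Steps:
$H{\left(w \right)} = - \frac{21}{32 + w}$
$\frac{1}{H{\left(124 - -102 \right)} + 79795} = \frac{1}{- \frac{21}{32 + \left(124 - -102\right)} + 79795} = \frac{1}{- \frac{21}{32 + \left(124 + 102\right)} + 79795} = \frac{1}{- \frac{21}{32 + 226} + 79795} = \frac{1}{- \frac{21}{258} + 79795} = \frac{1}{\left(-21\right) \frac{1}{258} + 79795} = \frac{1}{- \frac{7}{86} + 79795} = \frac{1}{\frac{6862363}{86}} = \frac{86}{6862363}$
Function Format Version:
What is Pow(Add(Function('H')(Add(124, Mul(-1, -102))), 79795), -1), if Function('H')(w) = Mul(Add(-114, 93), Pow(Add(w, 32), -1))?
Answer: Rational(86, 6862363) ≈ 1.2532e-5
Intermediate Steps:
Function('H')(w) = Mul(-21, Pow(Add(32, w), -1))
Pow(Add(Function('H')(Add(124, Mul(-1, -102))), 79795), -1) = Pow(Add(Mul(-21, Pow(Add(32, Add(124, Mul(-1, -102))), -1)), 79795), -1) = Pow(Add(Mul(-21, Pow(Add(32, Add(124, 102)), -1)), 79795), -1) = Pow(Add(Mul(-21, Pow(Add(32, 226), -1)), 79795), -1) = Pow(Add(Mul(-21, Pow(258, -1)), 79795), -1) = Pow(Add(Mul(-21, Rational(1, 258)), 79795), -1) = Pow(Add(Rational(-7, 86), 79795), -1) = Pow(Rational(6862363, 86), -1) = Rational(86, 6862363)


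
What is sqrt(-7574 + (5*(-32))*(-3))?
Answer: I*sqrt(7094) ≈ 84.226*I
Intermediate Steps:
sqrt(-7574 + (5*(-32))*(-3)) = sqrt(-7574 - 160*(-3)) = sqrt(-7574 + 480) = sqrt(-7094) = I*sqrt(7094)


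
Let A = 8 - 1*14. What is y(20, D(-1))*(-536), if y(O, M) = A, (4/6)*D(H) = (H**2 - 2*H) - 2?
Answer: 3216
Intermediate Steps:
D(H) = -3 - 3*H + 3*H**2/2 (D(H) = 3*((H**2 - 2*H) - 2)/2 = 3*(-2 + H**2 - 2*H)/2 = -3 - 3*H + 3*H**2/2)
A = -6 (A = 8 - 14 = -6)
y(O, M) = -6
y(20, D(-1))*(-536) = -6*(-536) = 3216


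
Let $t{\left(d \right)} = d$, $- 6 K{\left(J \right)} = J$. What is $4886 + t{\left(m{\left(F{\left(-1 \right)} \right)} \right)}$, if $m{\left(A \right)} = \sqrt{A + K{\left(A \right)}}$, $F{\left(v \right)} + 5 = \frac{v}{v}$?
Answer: $4886 + \frac{i \sqrt{30}}{3} \approx 4886.0 + 1.8257 i$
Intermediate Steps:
$F{\left(v \right)} = -4$ ($F{\left(v \right)} = -5 + \frac{v}{v} = -5 + 1 = -4$)
$K{\left(J \right)} = - \frac{J}{6}$
$m{\left(A \right)} = \frac{\sqrt{30} \sqrt{A}}{6}$ ($m{\left(A \right)} = \sqrt{A - \frac{A}{6}} = \sqrt{\frac{5 A}{6}} = \frac{\sqrt{30} \sqrt{A}}{6}$)
$4886 + t{\left(m{\left(F{\left(-1 \right)} \right)} \right)} = 4886 + \frac{\sqrt{30} \sqrt{-4}}{6} = 4886 + \frac{\sqrt{30} \cdot 2 i}{6} = 4886 + \frac{i \sqrt{30}}{3}$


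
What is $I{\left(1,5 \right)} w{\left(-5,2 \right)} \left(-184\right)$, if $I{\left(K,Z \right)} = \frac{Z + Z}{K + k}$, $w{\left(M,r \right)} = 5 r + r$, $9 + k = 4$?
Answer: $5520$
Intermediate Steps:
$k = -5$ ($k = -9 + 4 = -5$)
$w{\left(M,r \right)} = 6 r$
$I{\left(K,Z \right)} = \frac{2 Z}{-5 + K}$ ($I{\left(K,Z \right)} = \frac{Z + Z}{K - 5} = \frac{2 Z}{-5 + K}$)
$I{\left(1,5 \right)} w{\left(-5,2 \right)} \left(-184\right) = 2 \cdot 5 \frac{1}{-5 + 1} \cdot 6 \cdot 2 \left(-184\right) = 2 \cdot 5 \frac{1}{-4} \cdot 12 \left(-184\right) = 2 \cdot 5 \left(- \frac{1}{4}\right) 12 \left(-184\right) = \left(- \frac{5}{2}\right) 12 \left(-184\right) = \left(-30\right) \left(-184\right) = 5520$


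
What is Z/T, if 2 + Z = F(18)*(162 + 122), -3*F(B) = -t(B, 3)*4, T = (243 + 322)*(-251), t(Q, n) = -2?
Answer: 2278/425445 ≈ 0.0053544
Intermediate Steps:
T = -141815 (T = 565*(-251) = -141815)
F(B) = -8/3 (F(B) = -(-1*(-2))*4/3 = -2*4/3 = -⅓*8 = -8/3)
Z = -2278/3 (Z = -2 - 8*(162 + 122)/3 = -2 - 8/3*284 = -2 - 2272/3 = -2278/3 ≈ -759.33)
Z/T = -2278/3/(-141815) = -2278/3*(-1/141815) = 2278/425445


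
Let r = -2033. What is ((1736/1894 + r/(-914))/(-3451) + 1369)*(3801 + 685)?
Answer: 9172201078352357/1493520329 ≈ 6.1413e+6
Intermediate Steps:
((1736/1894 + r/(-914))/(-3451) + 1369)*(3801 + 685) = ((1736/1894 - 2033/(-914))/(-3451) + 1369)*(3801 + 685) = ((1736*(1/1894) - 2033*(-1/914))*(-1/3451) + 1369)*4486 = ((868/947 + 2033/914)*(-1/3451) + 1369)*4486 = ((2718603/865558)*(-1/3451) + 1369)*4486 = (-2718603/2987040658 + 1369)*4486 = (4089255942199/2987040658)*4486 = 9172201078352357/1493520329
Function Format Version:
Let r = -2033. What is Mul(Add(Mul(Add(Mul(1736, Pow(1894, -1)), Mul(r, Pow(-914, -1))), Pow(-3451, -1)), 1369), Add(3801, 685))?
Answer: Rational(9172201078352357, 1493520329) ≈ 6.1413e+6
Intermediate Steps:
Mul(Add(Mul(Add(Mul(1736, Pow(1894, -1)), Mul(r, Pow(-914, -1))), Pow(-3451, -1)), 1369), Add(3801, 685)) = Mul(Add(Mul(Add(Mul(1736, Pow(1894, -1)), Mul(-2033, Pow(-914, -1))), Pow(-3451, -1)), 1369), Add(3801, 685)) = Mul(Add(Mul(Add(Mul(1736, Rational(1, 1894)), Mul(-2033, Rational(-1, 914))), Rational(-1, 3451)), 1369), 4486) = Mul(Add(Mul(Add(Rational(868, 947), Rational(2033, 914)), Rational(-1, 3451)), 1369), 4486) = Mul(Add(Mul(Rational(2718603, 865558), Rational(-1, 3451)), 1369), 4486) = Mul(Add(Rational(-2718603, 2987040658), 1369), 4486) = Mul(Rational(4089255942199, 2987040658), 4486) = Rational(9172201078352357, 1493520329)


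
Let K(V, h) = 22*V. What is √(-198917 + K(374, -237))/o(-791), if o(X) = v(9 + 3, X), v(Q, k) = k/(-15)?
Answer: 15*I*√190689/791 ≈ 8.2809*I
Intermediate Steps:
v(Q, k) = -k/15 (v(Q, k) = k*(-1/15) = -k/15)
o(X) = -X/15
√(-198917 + K(374, -237))/o(-791) = √(-198917 + 22*374)/((-1/15*(-791))) = √(-198917 + 8228)/(791/15) = √(-190689)*(15/791) = (I*√190689)*(15/791) = 15*I*√190689/791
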